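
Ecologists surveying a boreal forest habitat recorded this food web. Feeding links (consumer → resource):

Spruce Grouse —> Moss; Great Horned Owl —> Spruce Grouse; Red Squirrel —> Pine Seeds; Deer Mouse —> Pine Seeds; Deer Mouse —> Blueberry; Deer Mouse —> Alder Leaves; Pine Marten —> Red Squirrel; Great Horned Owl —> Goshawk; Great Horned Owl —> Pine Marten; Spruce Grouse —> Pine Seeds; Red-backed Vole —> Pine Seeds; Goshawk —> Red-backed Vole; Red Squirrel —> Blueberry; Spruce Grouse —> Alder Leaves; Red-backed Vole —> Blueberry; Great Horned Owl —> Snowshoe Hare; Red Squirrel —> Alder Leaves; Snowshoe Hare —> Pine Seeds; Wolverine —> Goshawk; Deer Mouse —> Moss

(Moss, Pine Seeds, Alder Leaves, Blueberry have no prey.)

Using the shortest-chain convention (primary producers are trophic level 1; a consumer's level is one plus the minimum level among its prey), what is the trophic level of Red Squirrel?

Trophic level 2

Pine Seeds is a producer → level 1.
Red Squirrel eats Pine Seeds → level 2.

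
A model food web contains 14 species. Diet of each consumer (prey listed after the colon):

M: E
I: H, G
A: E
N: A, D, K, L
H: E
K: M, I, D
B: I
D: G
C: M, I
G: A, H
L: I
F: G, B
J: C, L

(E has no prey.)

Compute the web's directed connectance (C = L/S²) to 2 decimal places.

The web has S = 14 species and L = 23 feeding links.
C = L / S² = 23 / 196 = 0.1173 ≈ 0.12.

C = 0.12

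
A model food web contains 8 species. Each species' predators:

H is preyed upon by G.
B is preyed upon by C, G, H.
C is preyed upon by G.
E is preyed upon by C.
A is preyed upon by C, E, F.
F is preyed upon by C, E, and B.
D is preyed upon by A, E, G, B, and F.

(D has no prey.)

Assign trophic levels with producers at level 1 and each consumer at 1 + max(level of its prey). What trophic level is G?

Trophic level 6

D is a producer → level 1.
A eats D → level 2.
F eats A (level 2); other prey at levels: D 1 → level 3.
B eats F (level 3); other prey at levels: D 1 → level 4.
H eats B → level 5.
G eats H (level 5); other prey at levels: D 1, B 4, C 5 → level 6.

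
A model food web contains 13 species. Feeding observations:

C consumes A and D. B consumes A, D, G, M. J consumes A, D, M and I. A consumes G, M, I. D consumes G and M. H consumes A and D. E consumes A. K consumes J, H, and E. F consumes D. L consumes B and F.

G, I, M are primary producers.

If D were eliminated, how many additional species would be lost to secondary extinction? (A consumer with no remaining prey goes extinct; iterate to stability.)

Remove D.
Round 1: F (all prey gone) → extinct.
No further losses. Total secondary extinctions: 1.

1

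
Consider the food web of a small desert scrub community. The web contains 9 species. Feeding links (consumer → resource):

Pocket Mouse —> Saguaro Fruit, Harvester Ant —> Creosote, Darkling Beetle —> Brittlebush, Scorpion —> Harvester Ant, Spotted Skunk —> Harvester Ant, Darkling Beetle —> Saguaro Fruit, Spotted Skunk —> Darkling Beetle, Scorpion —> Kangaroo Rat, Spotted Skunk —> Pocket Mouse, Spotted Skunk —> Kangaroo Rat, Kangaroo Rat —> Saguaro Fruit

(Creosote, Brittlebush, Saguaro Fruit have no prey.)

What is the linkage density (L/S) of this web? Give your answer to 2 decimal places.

There are L = 11 links among S = 9 species.
L/S = 11/9 = 1.2222 ≈ 1.22.

L/S = 1.22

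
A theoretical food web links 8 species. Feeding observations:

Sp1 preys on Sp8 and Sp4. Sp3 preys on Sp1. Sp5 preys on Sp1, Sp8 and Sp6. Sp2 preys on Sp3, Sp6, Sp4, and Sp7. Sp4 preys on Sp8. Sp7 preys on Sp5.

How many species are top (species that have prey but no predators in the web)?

Top species (has prey, but nothing eats it): Sp2.
Count: 1.

1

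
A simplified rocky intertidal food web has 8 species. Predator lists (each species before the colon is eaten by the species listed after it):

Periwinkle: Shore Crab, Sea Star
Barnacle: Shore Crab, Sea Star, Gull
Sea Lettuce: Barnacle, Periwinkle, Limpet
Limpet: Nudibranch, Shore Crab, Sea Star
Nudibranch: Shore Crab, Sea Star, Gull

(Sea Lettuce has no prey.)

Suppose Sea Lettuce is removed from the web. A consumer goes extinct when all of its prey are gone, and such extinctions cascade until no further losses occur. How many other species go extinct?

Remove Sea Lettuce.
Round 1: Barnacle (all prey gone), Periwinkle (all prey gone), Limpet (all prey gone) → extinct.
Round 2: Nudibranch (all prey gone) → extinct.
Round 3: Shore Crab (all prey gone), Sea Star (all prey gone), Gull (all prey gone) → extinct.
No further losses. Total secondary extinctions: 7.

7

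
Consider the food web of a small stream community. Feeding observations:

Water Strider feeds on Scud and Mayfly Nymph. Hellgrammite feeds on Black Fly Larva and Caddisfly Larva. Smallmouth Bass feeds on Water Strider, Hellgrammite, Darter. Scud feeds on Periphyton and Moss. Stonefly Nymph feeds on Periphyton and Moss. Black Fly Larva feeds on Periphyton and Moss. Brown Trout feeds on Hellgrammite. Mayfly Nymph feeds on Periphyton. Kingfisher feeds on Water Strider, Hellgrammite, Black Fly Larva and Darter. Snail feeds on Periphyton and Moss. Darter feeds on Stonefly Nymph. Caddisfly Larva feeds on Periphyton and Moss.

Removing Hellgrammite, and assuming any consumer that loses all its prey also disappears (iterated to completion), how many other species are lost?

1

Remove Hellgrammite.
Round 1: Brown Trout (all prey gone) → extinct.
No further losses. Total secondary extinctions: 1.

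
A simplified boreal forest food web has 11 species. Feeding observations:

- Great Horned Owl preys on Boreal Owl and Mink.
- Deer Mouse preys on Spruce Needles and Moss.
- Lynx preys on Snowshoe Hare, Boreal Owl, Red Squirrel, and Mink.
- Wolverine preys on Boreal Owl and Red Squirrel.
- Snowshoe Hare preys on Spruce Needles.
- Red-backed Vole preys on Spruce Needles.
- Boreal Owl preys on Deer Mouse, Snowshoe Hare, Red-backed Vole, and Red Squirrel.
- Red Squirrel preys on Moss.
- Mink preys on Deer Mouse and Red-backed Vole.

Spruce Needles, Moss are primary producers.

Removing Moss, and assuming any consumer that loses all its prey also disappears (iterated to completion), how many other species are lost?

1

Remove Moss.
Round 1: Red Squirrel (all prey gone) → extinct.
No further losses. Total secondary extinctions: 1.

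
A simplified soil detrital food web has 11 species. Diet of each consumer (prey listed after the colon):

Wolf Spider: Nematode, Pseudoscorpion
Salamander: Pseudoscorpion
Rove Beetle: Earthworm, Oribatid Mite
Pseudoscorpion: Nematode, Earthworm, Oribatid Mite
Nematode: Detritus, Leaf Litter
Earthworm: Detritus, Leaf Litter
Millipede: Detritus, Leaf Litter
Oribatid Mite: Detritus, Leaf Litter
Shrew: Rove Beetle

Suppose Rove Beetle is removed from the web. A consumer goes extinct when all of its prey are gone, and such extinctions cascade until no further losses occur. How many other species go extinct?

Remove Rove Beetle.
Round 1: Shrew (all prey gone) → extinct.
No further losses. Total secondary extinctions: 1.

1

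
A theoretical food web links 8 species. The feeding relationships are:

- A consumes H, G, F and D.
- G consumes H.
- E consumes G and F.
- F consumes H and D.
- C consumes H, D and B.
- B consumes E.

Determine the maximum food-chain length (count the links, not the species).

One longest chain: H → F → E → B → C.
It has 5 species and 4 links.

4 links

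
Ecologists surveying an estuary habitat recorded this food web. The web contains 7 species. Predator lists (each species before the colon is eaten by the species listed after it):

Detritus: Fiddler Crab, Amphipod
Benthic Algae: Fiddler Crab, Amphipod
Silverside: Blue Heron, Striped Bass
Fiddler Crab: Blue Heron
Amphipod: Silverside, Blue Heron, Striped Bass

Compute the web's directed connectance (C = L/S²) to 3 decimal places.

C = 0.204

The web has S = 7 species and L = 10 feeding links.
C = L / S² = 10 / 49 = 0.2041 ≈ 0.204.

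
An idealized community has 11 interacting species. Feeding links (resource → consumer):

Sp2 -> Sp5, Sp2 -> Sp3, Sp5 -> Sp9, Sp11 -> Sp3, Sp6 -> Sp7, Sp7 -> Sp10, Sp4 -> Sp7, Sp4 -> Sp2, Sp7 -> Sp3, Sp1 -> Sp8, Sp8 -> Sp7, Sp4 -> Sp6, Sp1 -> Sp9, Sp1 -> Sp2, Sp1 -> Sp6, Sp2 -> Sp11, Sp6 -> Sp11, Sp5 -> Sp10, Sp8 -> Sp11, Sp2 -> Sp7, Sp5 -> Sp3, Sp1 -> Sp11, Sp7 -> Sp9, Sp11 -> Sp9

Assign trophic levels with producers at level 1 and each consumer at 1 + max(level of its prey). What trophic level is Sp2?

Sp4 is a producer → level 1.
Sp2 eats Sp4 (level 1); other prey at levels: Sp1 1 → level 2.

Trophic level 2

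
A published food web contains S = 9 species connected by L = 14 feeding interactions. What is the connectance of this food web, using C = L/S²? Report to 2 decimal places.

C = 0.17

The web has S = 9 species and L = 14 feeding links.
C = L / S² = 14 / 81 = 0.1728 ≈ 0.17.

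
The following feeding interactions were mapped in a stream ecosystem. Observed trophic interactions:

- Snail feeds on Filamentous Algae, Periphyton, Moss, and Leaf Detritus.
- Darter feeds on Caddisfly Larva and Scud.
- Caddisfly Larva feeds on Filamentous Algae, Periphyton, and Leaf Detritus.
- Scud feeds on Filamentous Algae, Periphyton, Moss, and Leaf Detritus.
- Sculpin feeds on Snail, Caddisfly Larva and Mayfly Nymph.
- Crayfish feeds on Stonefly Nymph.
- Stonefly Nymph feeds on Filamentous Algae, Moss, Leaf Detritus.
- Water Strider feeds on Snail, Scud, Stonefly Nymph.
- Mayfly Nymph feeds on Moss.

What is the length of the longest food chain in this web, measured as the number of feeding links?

2 links

One longest chain: Filamentous Algae → Stonefly Nymph → Crayfish.
It has 3 species and 2 links.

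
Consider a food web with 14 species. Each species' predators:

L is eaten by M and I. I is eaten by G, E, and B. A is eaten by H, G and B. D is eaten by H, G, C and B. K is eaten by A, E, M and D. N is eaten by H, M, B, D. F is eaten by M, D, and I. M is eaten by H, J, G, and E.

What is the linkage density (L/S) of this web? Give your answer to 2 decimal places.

There are L = 27 links among S = 14 species.
L/S = 27/14 = 1.9286 ≈ 1.93.

L/S = 1.93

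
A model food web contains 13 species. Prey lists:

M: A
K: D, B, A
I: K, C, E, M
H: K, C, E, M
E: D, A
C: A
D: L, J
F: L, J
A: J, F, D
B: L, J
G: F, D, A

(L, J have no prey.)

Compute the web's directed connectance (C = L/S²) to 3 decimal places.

The web has S = 13 species and L = 27 feeding links.
C = L / S² = 27 / 169 = 0.1598 ≈ 0.160.

C = 0.160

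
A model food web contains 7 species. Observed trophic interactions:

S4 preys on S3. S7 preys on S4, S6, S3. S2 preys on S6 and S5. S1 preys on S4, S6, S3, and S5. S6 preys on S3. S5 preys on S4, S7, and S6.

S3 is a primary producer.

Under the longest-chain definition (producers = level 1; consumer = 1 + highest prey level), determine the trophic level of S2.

S3 is a producer → level 1.
S6 eats S3 → level 2.
S7 eats S6 (level 2); other prey at levels: S3 1, S4 2 → level 3.
S5 eats S7 (level 3); other prey at levels: S6 2, S4 2 → level 4.
S2 eats S5 (level 4); other prey at levels: S6 2 → level 5.

Trophic level 5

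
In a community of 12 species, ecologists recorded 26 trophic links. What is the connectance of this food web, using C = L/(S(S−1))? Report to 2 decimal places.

C = 0.20

The web has S = 12 species and L = 26 feeding links.
C = L / (S(S−1)) = 26 / 132 = 0.1970 ≈ 0.20.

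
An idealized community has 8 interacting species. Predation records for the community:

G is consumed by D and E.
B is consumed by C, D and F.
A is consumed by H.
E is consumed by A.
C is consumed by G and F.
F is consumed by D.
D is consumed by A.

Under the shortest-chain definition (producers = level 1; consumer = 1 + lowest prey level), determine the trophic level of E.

Trophic level 4

B is a producer → level 1.
C eats B → level 2.
G eats C → level 3.
E eats G → level 4.
No prey of E is below level 3, so 4 is the minimum.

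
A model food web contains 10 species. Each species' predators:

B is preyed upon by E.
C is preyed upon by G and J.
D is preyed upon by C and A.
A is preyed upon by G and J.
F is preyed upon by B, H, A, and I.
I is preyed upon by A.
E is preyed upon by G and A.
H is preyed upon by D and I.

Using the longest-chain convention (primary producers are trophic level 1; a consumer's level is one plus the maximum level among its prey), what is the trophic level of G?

Trophic level 5

F is a producer → level 1.
H eats F → level 2.
I eats H (level 2); other prey at levels: F 1 → level 3.
A eats I (level 3); other prey at levels: F 1, E 3, D 3 → level 4.
G eats A (level 4); other prey at levels: E 3, C 4 → level 5.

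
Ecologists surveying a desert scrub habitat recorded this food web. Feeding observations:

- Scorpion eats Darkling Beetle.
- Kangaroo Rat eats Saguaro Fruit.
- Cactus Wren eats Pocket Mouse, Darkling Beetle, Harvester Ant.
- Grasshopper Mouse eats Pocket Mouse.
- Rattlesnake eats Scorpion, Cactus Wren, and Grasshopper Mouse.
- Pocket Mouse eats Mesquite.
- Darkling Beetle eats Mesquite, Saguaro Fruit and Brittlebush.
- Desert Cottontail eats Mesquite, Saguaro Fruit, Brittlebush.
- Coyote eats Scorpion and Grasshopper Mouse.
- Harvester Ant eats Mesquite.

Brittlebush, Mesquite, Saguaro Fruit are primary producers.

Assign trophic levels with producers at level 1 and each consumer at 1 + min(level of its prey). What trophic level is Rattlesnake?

Brittlebush is a producer → level 1.
Darkling Beetle eats Brittlebush → level 2.
Scorpion eats Darkling Beetle → level 3.
Rattlesnake eats Scorpion → level 4.
No prey of Rattlesnake is below level 3, so 4 is the minimum.

Trophic level 4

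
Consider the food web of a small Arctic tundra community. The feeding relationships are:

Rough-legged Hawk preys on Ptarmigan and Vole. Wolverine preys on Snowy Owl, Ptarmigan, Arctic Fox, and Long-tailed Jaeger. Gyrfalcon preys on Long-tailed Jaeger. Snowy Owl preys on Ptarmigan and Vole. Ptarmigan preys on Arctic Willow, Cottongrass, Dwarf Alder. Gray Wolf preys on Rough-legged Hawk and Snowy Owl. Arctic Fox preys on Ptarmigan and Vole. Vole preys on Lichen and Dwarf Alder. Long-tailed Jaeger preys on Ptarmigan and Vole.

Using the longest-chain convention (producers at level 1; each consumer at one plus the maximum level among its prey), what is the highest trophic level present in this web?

Producers (level 1): Dwarf Alder, Lichen, Cottongrass, Arctic Willow.
Dwarf Alder → Vole → Rough-legged Hawk → Gray Wolf gives Gray Wolf level 4.
No species has a prey at level 4, so no species reaches level 5.

4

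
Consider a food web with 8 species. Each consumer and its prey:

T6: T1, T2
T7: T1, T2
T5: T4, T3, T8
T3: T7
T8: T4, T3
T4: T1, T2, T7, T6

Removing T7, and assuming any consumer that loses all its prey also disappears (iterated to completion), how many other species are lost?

Remove T7.
Round 1: T3 (all prey gone) → extinct.
No further losses. Total secondary extinctions: 1.

1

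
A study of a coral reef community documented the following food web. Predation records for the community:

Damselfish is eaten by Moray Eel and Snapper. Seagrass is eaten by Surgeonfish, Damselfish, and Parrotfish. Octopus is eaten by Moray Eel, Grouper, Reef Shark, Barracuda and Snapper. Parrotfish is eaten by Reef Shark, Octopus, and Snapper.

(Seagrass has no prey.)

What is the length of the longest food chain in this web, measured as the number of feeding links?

One longest chain: Seagrass → Parrotfish → Octopus → Barracuda.
It has 4 species and 3 links.

3 links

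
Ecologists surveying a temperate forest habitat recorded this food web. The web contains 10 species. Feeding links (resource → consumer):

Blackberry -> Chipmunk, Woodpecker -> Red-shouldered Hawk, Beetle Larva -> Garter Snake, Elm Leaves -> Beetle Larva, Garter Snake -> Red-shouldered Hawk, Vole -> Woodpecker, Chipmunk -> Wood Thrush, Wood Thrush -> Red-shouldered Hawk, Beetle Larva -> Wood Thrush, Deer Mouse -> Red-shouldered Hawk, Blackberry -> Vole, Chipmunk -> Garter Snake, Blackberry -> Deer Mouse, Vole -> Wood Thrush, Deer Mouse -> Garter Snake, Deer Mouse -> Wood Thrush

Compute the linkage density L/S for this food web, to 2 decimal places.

L/S = 1.60

There are L = 16 links among S = 10 species.
L/S = 16/10 = 1.6000 ≈ 1.60.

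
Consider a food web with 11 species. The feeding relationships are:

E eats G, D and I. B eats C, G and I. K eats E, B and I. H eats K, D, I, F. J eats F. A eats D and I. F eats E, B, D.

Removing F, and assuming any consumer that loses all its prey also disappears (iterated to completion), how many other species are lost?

1

Remove F.
Round 1: J (all prey gone) → extinct.
No further losses. Total secondary extinctions: 1.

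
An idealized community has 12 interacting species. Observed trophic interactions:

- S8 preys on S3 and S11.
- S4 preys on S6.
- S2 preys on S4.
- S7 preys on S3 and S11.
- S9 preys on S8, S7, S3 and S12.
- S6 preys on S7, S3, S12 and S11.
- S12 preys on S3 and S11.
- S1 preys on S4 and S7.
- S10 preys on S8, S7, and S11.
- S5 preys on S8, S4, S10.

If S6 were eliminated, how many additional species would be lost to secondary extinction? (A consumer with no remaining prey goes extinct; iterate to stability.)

2

Remove S6.
Round 1: S4 (all prey gone) → extinct.
Round 2: S2 (all prey gone) → extinct.
No further losses. Total secondary extinctions: 2.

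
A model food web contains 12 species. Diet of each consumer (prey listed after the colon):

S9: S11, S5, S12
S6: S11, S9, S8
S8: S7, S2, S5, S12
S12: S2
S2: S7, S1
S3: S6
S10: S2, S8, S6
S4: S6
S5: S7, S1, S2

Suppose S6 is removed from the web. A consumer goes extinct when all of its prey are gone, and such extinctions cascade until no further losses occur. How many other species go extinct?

Remove S6.
Round 1: S4 (all prey gone), S3 (all prey gone) → extinct.
No further losses. Total secondary extinctions: 2.

2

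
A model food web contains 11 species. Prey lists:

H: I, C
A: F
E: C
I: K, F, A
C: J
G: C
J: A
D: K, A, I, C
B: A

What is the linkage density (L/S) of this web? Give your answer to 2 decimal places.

There are L = 15 links among S = 11 species.
L/S = 15/11 = 1.3636 ≈ 1.36.

L/S = 1.36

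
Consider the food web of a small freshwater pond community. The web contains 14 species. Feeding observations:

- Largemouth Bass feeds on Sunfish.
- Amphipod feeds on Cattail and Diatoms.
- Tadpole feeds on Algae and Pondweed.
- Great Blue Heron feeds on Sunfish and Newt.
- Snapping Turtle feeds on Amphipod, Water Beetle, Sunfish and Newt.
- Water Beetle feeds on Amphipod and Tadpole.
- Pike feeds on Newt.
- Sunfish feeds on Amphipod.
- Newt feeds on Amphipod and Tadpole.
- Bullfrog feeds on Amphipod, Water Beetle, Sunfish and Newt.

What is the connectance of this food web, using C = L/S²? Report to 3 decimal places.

C = 0.107

The web has S = 14 species and L = 21 feeding links.
C = L / S² = 21 / 196 = 0.1071 ≈ 0.107.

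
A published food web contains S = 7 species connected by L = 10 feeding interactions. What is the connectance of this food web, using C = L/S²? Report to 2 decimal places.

The web has S = 7 species and L = 10 feeding links.
C = L / S² = 10 / 49 = 0.2041 ≈ 0.20.

C = 0.20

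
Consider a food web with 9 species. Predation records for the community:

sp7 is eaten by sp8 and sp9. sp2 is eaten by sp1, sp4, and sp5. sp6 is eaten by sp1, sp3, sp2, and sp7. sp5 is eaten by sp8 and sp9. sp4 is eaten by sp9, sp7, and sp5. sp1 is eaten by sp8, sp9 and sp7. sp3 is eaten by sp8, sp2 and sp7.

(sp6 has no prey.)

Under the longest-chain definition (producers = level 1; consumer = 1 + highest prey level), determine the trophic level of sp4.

sp6 is a producer → level 1.
sp3 eats sp6 → level 2.
sp2 eats sp3 (level 2); other prey at levels: sp6 1 → level 3.
sp4 eats sp2 → level 4.

Trophic level 4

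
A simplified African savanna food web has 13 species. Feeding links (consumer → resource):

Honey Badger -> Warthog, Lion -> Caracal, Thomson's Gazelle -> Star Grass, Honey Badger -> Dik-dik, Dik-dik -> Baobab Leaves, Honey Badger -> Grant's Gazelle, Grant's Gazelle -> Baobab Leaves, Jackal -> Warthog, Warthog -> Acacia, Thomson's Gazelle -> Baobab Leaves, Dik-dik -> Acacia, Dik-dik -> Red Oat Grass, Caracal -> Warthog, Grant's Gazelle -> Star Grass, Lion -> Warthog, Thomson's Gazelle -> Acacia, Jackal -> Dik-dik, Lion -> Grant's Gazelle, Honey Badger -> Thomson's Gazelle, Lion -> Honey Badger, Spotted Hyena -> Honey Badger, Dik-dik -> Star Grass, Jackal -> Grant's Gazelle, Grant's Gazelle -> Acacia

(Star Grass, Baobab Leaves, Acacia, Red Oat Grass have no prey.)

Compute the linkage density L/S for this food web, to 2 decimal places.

L/S = 1.85

There are L = 24 links among S = 13 species.
L/S = 24/13 = 1.8462 ≈ 1.85.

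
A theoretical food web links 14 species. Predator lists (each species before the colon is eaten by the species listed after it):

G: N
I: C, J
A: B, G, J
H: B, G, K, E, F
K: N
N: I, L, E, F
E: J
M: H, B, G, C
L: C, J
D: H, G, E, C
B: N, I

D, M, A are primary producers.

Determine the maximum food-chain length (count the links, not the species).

One longest chain: D → H → B → N → I → C.
It has 6 species and 5 links.

5 links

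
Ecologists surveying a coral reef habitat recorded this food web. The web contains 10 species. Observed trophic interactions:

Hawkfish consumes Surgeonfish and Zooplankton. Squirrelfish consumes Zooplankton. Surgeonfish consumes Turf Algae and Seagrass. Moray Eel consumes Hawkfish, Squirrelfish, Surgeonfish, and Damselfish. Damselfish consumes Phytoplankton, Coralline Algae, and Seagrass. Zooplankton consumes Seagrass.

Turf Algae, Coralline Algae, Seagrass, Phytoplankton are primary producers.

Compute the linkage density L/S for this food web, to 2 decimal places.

L/S = 1.30

There are L = 13 links among S = 10 species.
L/S = 13/10 = 1.3000 ≈ 1.30.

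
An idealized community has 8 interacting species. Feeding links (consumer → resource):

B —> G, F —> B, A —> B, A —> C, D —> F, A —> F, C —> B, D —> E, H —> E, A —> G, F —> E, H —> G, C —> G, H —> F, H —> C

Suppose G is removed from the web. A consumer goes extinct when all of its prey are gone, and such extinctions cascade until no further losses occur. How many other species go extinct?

Remove G.
Round 1: B (all prey gone) → extinct.
Round 2: C (all prey gone) → extinct.
No further losses. Total secondary extinctions: 2.

2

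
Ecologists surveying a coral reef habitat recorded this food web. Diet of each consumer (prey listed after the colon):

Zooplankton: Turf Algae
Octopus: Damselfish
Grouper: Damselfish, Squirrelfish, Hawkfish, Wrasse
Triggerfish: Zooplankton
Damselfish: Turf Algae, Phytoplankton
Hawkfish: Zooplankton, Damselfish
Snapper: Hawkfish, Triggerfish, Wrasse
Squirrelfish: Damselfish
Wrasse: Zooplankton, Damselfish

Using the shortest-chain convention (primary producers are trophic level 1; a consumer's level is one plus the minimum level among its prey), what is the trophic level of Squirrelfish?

Turf Algae is a producer → level 1.
Damselfish eats Turf Algae → level 2.
Squirrelfish eats Damselfish → level 3.
No prey of Squirrelfish is below level 2, so 3 is the minimum.

Trophic level 3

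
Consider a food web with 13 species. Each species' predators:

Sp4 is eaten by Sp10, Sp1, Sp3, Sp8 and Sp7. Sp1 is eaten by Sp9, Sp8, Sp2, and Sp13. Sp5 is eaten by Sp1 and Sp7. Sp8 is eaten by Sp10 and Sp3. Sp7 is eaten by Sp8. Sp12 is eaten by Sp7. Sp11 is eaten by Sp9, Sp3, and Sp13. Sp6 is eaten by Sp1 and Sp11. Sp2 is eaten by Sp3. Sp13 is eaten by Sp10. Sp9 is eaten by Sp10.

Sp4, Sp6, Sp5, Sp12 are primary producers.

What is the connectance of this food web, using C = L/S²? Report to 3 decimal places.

C = 0.136

The web has S = 13 species and L = 23 feeding links.
C = L / S² = 23 / 169 = 0.1361 ≈ 0.136.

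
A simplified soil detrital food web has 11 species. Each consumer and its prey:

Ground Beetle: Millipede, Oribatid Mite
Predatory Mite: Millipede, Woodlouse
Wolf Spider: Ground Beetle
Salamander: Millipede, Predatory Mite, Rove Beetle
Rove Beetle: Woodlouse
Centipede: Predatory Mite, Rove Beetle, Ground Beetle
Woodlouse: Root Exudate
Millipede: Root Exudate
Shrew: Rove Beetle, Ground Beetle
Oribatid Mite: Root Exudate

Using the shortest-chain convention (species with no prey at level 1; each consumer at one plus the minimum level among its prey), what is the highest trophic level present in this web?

Basal resources (level 1): Root Exudate.
Following each consumer down to its lowest-level prey: Root Exudate → Millipede → Predatory Mite → Centipede (levels 1 through 4).
All prey of Centipede (Predatory Mite 3, Rove Beetle 3, Ground Beetle 3) are at level 3 or above, so Centipede is at level 1 + 3 = 4.
Every consumer has at least one prey at level 3 or below, so none exceeds level 4.

4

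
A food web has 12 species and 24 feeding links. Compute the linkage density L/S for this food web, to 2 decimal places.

L/S = 2.00

There are L = 24 links among S = 12 species.
L/S = 24/12 = 2.0000 ≈ 2.00.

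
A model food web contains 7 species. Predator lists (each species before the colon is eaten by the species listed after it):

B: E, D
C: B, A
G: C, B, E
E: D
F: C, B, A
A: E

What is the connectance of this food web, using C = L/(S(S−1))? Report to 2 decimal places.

The web has S = 7 species and L = 12 feeding links.
C = L / (S(S−1)) = 12 / 42 = 0.2857 ≈ 0.29.

C = 0.29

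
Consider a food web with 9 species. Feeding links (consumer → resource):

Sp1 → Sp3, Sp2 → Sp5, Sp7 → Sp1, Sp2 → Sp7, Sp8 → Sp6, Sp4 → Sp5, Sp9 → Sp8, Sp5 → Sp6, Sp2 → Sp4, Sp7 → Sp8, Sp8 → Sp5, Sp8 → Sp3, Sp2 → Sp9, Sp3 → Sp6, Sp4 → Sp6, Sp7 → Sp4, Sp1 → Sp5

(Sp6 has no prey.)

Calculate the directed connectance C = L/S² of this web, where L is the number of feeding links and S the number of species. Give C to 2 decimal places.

The web has S = 9 species and L = 17 feeding links.
C = L / S² = 17 / 81 = 0.2099 ≈ 0.21.

C = 0.21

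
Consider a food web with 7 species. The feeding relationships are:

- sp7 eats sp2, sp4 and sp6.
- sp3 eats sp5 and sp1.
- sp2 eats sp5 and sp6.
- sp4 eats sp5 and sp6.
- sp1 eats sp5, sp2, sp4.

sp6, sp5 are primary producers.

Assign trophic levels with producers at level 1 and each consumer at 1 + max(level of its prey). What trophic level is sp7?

Trophic level 3

sp6 is a producer → level 1.
sp2 eats sp6 (level 1); other prey at levels: sp5 1 → level 2.
sp7 eats sp2 (level 2); other prey at levels: sp6 1, sp4 2 → level 3.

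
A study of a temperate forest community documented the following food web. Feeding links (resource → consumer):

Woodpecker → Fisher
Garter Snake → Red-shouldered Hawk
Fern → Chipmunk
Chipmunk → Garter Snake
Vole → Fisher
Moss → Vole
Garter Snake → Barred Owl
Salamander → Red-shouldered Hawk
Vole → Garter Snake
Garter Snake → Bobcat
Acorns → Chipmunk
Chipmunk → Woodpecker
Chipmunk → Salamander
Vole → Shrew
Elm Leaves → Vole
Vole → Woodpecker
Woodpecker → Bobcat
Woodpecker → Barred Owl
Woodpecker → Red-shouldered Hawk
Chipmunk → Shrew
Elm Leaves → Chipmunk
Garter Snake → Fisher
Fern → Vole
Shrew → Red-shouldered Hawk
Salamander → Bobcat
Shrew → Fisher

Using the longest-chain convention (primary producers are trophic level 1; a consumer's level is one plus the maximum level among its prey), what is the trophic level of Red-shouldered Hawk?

Trophic level 4

Acorns is a producer → level 1.
Chipmunk eats Acorns (level 1); other prey at levels: Fern 1, Elm Leaves 1 → level 2.
Shrew eats Chipmunk (level 2); other prey at levels: Vole 2 → level 3.
Red-shouldered Hawk eats Shrew (level 3); other prey at levels: Garter Snake 3, Salamander 3, Woodpecker 3 → level 4.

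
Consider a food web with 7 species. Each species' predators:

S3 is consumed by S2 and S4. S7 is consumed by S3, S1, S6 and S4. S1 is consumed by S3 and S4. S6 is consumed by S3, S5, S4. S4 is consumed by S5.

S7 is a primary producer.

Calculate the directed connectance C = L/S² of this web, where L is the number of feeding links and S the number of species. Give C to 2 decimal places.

The web has S = 7 species and L = 12 feeding links.
C = L / S² = 12 / 49 = 0.2449 ≈ 0.24.

C = 0.24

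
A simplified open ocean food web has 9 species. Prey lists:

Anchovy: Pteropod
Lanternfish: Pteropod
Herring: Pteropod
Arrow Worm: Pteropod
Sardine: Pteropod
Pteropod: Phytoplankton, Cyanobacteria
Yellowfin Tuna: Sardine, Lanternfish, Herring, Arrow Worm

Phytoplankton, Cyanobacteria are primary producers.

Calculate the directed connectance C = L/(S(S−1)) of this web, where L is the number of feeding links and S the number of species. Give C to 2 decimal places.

The web has S = 9 species and L = 11 feeding links.
C = L / (S(S−1)) = 11 / 72 = 0.1528 ≈ 0.15.

C = 0.15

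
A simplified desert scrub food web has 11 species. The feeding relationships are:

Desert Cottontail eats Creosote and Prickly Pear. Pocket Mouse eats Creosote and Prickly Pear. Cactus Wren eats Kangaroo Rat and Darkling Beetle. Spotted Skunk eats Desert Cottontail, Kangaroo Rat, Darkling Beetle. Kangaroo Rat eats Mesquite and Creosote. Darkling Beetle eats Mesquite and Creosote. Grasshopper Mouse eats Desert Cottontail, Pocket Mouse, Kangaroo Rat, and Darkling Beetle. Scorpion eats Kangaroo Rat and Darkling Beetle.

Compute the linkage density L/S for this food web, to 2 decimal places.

L/S = 1.73

There are L = 19 links among S = 11 species.
L/S = 19/11 = 1.7273 ≈ 1.73.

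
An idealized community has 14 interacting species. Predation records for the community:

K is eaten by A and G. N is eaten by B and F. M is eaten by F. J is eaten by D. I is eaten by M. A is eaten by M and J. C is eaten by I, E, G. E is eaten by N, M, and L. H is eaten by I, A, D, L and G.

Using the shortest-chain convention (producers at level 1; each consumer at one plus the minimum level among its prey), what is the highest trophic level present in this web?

4

Producers (level 1): C, K, H.
Following each consumer down to its lowest-level prey: C → E → N → F (levels 1 through 4).
All prey of F (N 3, M 3) are at level 3 or above, so F is at level 1 + 3 = 4.
Every consumer has at least one prey at level 3 or below, so none exceeds level 4.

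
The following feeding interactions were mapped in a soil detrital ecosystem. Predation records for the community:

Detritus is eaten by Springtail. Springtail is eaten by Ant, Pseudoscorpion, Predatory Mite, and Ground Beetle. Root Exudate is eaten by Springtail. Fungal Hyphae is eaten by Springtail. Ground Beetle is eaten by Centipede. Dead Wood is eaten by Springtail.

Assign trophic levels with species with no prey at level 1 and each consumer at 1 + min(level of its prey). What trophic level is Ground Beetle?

Dead Wood has no prey (basal) → level 1.
Springtail eats Dead Wood → level 2.
Ground Beetle eats Springtail → level 3.
No prey of Ground Beetle is below level 2, so 3 is the minimum.

Trophic level 3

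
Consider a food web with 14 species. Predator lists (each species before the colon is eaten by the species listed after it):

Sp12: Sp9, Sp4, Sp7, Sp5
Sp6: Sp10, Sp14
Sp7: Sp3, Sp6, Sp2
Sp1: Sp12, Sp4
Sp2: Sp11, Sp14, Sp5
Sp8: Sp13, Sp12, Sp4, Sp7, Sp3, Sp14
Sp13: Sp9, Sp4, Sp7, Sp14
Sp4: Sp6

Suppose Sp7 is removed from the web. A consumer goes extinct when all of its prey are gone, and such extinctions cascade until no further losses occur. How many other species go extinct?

2

Remove Sp7.
Round 1: Sp2 (all prey gone) → extinct.
Round 2: Sp11 (all prey gone) → extinct.
No further losses. Total secondary extinctions: 2.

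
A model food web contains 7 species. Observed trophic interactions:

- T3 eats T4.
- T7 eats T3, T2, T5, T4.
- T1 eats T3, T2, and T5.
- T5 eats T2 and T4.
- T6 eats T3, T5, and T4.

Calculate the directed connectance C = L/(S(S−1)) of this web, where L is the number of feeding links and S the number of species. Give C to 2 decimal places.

C = 0.31

The web has S = 7 species and L = 13 feeding links.
C = L / (S(S−1)) = 13 / 42 = 0.3095 ≈ 0.31.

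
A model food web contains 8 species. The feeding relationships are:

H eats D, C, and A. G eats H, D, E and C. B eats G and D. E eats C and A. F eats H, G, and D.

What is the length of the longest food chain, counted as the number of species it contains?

One longest chain: C → E → G → B.
It has 4 species and 3 links.

4 species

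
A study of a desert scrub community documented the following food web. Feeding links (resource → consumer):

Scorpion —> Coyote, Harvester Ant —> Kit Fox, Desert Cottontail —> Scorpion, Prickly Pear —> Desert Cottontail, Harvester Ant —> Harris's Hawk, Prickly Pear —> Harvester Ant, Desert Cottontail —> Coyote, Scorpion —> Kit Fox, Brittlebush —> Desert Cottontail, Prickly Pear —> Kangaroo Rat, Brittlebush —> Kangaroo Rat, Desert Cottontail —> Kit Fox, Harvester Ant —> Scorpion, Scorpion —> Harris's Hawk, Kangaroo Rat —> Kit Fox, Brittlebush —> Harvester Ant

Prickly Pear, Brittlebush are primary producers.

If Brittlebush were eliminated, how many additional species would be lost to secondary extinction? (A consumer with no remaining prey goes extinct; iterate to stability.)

Remove Brittlebush.
Every predator of it retains at least one other prey: Kangaroo Rat still has Prickly Pear; Desert Cottontail still has Prickly Pear; Harvester Ant still has Prickly Pear.
No consumer loses all prey, so no secondary extinctions occur.

0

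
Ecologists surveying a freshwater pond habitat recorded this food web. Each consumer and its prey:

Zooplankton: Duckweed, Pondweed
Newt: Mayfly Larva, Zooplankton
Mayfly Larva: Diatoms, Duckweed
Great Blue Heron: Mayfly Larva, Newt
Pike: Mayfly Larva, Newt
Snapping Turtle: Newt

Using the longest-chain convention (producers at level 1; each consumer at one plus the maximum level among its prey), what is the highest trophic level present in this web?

4

Producers (level 1): Diatoms, Duckweed, Pondweed.
Diatoms → Mayfly Larva → Newt → Pike gives Pike level 4.
No species has a prey at level 4, so no species reaches level 5.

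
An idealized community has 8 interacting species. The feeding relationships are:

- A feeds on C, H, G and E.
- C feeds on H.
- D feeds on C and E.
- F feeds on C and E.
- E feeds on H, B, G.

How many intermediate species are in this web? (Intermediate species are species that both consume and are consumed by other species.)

2

Intermediate species (has both prey and predators): C, E.
Count: 2.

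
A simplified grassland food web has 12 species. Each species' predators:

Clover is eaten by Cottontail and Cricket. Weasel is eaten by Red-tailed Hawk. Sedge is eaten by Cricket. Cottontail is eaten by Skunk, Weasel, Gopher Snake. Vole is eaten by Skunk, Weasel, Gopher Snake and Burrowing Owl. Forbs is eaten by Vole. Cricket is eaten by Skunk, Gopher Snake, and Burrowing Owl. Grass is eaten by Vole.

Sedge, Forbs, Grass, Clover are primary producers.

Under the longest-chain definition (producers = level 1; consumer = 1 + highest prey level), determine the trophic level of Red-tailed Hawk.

Trophic level 4

Forbs is a producer → level 1.
Vole eats Forbs (level 1); other prey at levels: Grass 1 → level 2.
Weasel eats Vole (level 2); other prey at levels: Cottontail 2 → level 3.
Red-tailed Hawk eats Weasel → level 4.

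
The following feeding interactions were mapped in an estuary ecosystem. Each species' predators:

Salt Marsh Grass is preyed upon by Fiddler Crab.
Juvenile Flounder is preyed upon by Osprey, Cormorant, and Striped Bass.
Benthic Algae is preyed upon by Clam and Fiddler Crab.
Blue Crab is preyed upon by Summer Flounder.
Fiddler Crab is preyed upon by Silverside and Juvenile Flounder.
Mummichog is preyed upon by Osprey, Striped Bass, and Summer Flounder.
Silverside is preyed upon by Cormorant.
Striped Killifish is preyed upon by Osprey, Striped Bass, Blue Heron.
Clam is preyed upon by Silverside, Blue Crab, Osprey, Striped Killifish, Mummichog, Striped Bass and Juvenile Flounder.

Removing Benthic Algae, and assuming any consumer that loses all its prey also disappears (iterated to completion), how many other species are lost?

Remove Benthic Algae.
Round 1: Clam (all prey gone) → extinct.
Round 2: Mummichog (all prey gone), Striped Killifish (all prey gone), Blue Crab (all prey gone) → extinct.
Round 3: Summer Flounder (all prey gone), Blue Heron (all prey gone) → extinct.
No further losses. Total secondary extinctions: 6.

6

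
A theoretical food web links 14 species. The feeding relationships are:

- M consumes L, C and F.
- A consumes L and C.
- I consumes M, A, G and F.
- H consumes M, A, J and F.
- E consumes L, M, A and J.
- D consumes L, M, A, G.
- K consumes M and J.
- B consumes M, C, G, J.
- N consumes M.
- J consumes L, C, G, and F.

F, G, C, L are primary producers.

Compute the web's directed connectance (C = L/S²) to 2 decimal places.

The web has S = 14 species and L = 32 feeding links.
C = L / S² = 32 / 196 = 0.1633 ≈ 0.16.

C = 0.16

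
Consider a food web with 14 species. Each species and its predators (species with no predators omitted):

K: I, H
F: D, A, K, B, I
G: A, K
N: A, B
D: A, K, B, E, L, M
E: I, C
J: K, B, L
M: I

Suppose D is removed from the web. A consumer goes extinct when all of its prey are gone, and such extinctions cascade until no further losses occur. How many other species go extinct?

Remove D.
Round 1: E (all prey gone), M (all prey gone) → extinct.
Round 2: C (all prey gone) → extinct.
No further losses. Total secondary extinctions: 3.

3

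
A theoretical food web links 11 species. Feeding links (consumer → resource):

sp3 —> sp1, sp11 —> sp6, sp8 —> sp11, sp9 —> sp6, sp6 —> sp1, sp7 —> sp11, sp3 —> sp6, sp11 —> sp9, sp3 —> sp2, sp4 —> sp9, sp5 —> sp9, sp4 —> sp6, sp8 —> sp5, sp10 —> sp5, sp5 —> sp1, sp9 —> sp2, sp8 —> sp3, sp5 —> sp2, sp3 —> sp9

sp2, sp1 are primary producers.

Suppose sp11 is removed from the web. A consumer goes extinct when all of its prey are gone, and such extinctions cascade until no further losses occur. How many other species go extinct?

Remove sp11.
Round 1: sp7 (all prey gone) → extinct.
No further losses. Total secondary extinctions: 1.

1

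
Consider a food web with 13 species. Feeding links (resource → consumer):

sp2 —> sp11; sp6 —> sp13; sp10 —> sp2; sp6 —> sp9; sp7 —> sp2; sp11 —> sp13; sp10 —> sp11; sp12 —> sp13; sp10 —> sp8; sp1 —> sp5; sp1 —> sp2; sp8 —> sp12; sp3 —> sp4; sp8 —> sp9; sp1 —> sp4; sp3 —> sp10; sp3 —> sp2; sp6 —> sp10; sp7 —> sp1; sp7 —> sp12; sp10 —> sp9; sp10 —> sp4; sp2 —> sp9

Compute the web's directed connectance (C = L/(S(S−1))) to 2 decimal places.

C = 0.15

The web has S = 13 species and L = 23 feeding links.
C = L / (S(S−1)) = 23 / 156 = 0.1474 ≈ 0.15.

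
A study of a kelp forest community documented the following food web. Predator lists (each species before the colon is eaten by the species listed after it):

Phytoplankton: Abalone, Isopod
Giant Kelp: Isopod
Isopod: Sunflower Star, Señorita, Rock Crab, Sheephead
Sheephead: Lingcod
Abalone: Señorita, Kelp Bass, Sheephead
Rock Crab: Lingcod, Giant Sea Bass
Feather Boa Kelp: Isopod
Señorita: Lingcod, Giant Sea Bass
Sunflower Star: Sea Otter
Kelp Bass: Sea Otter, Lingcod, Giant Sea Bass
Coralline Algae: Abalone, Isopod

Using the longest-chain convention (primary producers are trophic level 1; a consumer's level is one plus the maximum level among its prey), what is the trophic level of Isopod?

Coralline Algae is a producer → level 1.
Isopod eats Coralline Algae (level 1); other prey at levels: Phytoplankton 1, Feather Boa Kelp 1, Giant Kelp 1 → level 2.

Trophic level 2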